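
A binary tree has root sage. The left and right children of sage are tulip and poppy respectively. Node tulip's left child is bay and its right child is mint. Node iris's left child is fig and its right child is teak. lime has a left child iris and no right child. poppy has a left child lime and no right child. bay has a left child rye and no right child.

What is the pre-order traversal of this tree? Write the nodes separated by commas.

sage, tulip, bay, rye, mint, poppy, lime, iris, fig, teak

Pre-order visits the node, then its left subtree, then its right subtree.
Visit sage.
At sage: go left to tulip.
  Visit tulip.
  At tulip: go left to bay.
    Visit bay.
    At bay: go left to rye.
      rye is a leaf — visit rye.
    At bay: no right child.
  At tulip: go right to mint.
    mint is a leaf — visit mint.
At sage: go right to poppy.
  Visit poppy.
  At poppy: go left to lime.
    Visit lime.
    At lime: go left to iris.
      Visit iris.
      At iris: go left to fig.
        fig is a leaf — visit fig.
      At iris: go right to teak.
        teak is a leaf — visit teak.
    At lime: no right child.
  At poppy: no right child.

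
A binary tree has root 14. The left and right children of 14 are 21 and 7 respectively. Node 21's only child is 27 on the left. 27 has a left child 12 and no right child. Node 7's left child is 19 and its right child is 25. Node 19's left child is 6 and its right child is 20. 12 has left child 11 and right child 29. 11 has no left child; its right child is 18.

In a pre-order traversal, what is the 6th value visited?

Pre-order visits the node, then its left subtree, then its right subtree.
Visit 14.
At 14: go left to 21.
  Visit 21.
  At 21: go left to 27.
    Visit 27.
    At 27: go left to 12.
      Visit 12.
      At 12: go left to 11.
        Visit 11.
        At 11: no left child.
        At 11: go right to 18.
          18 is a leaf — visit 18.
      At 12: go right to 29.
        29 is a leaf — visit 29.
    At 27: no right child.
  At 21: no right child.
At 14: go right to 7.
  Visit 7.
  At 7: go left to 19.
    Visit 19.
    At 19: go left to 6.
      6 is a leaf — visit 6.
    At 19: go right to 20.
      20 is a leaf — visit 20.
  At 7: go right to 25.
    25 is a leaf — visit 25.
Full pre-order sequence: 14, 21, 27, 12, 11, 18, 29, 7, 19, 6, 20, 25.

18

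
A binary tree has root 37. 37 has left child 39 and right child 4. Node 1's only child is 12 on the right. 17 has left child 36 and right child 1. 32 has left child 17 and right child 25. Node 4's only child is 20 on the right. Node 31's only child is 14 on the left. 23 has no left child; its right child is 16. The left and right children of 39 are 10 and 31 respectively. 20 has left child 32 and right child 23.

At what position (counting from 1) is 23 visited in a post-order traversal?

12

Post-order visits the left subtree, then the right subtree, then the node.
At 37: go left to 39.
  At 39: go left to 10.
    10 is a leaf — visit 10.
  At 39: go right to 31.
    At 31: go left to 14.
      14 is a leaf — visit 14.
    At 31: no right child.
    Visit 31.
  Visit 39.
At 37: go right to 4.
  At 4: no left child.
  At 4: go right to 20.
    At 20: go left to 32.
      At 32: go left to 17.
        At 17: go left to 36.
          36 is a leaf — visit 36.
        At 17: go right to 1.
          At 1: no left child.
          At 1: go right to 12.
            12 is a leaf — visit 12.
          Visit 1.
        Visit 17.
      At 32: go right to 25.
        25 is a leaf — visit 25.
      Visit 32.
    At 20: go right to 23.
      At 23: no left child.
      At 23: go right to 16.
        16 is a leaf — visit 16.
      Visit 23.
    Visit 20.
  Visit 4.
Visit 37.
Full post-order sequence: 10, 14, 31, 39, 36, 12, 1, 17, 25, 32, 16, 23, 20, 4, 37.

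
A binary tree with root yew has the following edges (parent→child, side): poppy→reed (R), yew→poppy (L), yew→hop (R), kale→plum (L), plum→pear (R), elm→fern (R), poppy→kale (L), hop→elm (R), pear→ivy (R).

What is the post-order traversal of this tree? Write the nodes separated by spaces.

Post-order visits the left subtree, then the right subtree, then the node.
At yew: go left to poppy.
  At poppy: go left to kale.
    At kale: go left to plum.
      At plum: no left child.
      At plum: go right to pear.
        At pear: no left child.
        At pear: go right to ivy.
          ivy is a leaf — visit ivy.
        Visit pear.
      Visit plum.
    At kale: no right child.
    Visit kale.
  At poppy: go right to reed.
    reed is a leaf — visit reed.
  Visit poppy.
At yew: go right to hop.
  At hop: no left child.
  At hop: go right to elm.
    At elm: no left child.
    At elm: go right to fern.
      fern is a leaf — visit fern.
    Visit elm.
  Visit hop.
Visit yew.

ivy pear plum kale reed poppy fern elm hop yew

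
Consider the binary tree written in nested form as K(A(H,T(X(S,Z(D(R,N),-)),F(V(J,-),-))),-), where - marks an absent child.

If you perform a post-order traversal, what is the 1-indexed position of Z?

Post-order visits the left subtree, then the right subtree, then the node.
At K: go left to A.
  At A: go left to H.
    H is a leaf — visit H.
  At A: go right to T.
    At T: go left to X.
      At X: go left to S.
        S is a leaf — visit S.
      At X: go right to Z.
        At Z: go left to D.
          At D: go left to R.
            R is a leaf — visit R.
          At D: go right to N.
            N is a leaf — visit N.
          Visit D.
        At Z: no right child.
        Visit Z.
      Visit X.
    At T: go right to F.
      At F: go left to V.
        At V: go left to J.
          J is a leaf — visit J.
        At V: no right child.
        Visit V.
      At F: no right child.
      Visit F.
    Visit T.
  Visit A.
At K: no right child.
Visit K.
Full post-order sequence: H, S, R, N, D, Z, X, J, V, F, T, A, K.

6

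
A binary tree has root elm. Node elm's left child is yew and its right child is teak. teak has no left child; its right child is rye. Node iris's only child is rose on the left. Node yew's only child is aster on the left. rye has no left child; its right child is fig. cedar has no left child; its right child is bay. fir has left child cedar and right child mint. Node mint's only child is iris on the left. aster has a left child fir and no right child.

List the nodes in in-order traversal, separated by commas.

cedar, bay, fir, rose, iris, mint, aster, yew, elm, teak, rye, fig

In-order visits the left subtree, then the node, then the right subtree.
At elm: go left to yew.
  At yew: go left to aster.
    At aster: go left to fir.
      At fir: go left to cedar.
        At cedar: no left child.
        Visit cedar.
        At cedar: go right to bay.
          bay is a leaf — visit bay.
      Visit fir.
      At fir: go right to mint.
        At mint: go left to iris.
          At iris: go left to rose.
            rose is a leaf — visit rose.
          Visit iris.
          At iris: no right child.
        Visit mint.
        At mint: no right child.
    Visit aster.
    At aster: no right child.
  Visit yew.
  At yew: no right child.
Visit elm.
At elm: go right to teak.
  At teak: no left child.
  Visit teak.
  At teak: go right to rye.
    At rye: no left child.
    Visit rye.
    At rye: go right to fig.
      fig is a leaf — visit fig.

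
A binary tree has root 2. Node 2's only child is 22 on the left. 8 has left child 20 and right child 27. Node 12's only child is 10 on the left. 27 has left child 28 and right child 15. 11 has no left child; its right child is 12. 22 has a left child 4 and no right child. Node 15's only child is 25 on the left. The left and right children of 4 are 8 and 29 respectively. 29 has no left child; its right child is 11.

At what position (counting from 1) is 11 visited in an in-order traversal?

In-order visits the left subtree, then the node, then the right subtree.
At 2: go left to 22.
  At 22: go left to 4.
    At 4: go left to 8.
      At 8: go left to 20.
        20 is a leaf — visit 20.
      Visit 8.
      At 8: go right to 27.
        At 27: go left to 28.
          28 is a leaf — visit 28.
        Visit 27.
        At 27: go right to 15.
          At 15: go left to 25.
            25 is a leaf — visit 25.
          Visit 15.
          At 15: no right child.
    Visit 4.
    At 4: go right to 29.
      At 29: no left child.
      Visit 29.
      At 29: go right to 11.
        At 11: no left child.
        Visit 11.
        At 11: go right to 12.
          At 12: go left to 10.
            10 is a leaf — visit 10.
          Visit 12.
          At 12: no right child.
  Visit 22.
  At 22: no right child.
Visit 2.
At 2: no right child.
Full in-order sequence: 20, 8, 28, 27, 25, 15, 4, 29, 11, 10, 12, 22, 2.

9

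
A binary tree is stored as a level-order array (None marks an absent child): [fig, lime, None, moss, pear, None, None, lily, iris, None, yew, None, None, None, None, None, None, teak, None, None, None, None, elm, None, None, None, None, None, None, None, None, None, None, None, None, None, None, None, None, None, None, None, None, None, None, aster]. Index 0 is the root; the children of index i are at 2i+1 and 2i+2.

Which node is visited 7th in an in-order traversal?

yew

In-order visits the left subtree, then the node, then the right subtree.
At fig: go left to lime.
  At lime: go left to moss.
    At moss: go left to lily.
      lily is a leaf — visit lily.
    Visit moss.
    At moss: go right to iris.
      At iris: go left to teak.
        teak is a leaf — visit teak.
      Visit iris.
      At iris: no right child.
  Visit lime.
  At lime: go right to pear.
    At pear: no left child.
    Visit pear.
    At pear: go right to yew.
      At yew: no left child.
      Visit yew.
      At yew: go right to elm.
        At elm: go left to aster.
          aster is a leaf — visit aster.
        Visit elm.
        At elm: no right child.
Visit fig.
At fig: no right child.
Full in-order sequence: lily, moss, teak, iris, lime, pear, yew, aster, elm, fig.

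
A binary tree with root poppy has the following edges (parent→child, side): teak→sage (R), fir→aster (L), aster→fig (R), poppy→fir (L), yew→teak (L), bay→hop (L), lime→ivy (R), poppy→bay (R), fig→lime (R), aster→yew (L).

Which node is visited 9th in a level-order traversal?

Level-order visits nodes level by level from the root, left to right within each level.
Level 0: poppy
Level 1: fir, bay
Level 2: aster, hop
Level 3: yew, fig
Level 4: teak, lime
Level 5: sage, ivy
Full level-order sequence: poppy, fir, bay, aster, hop, yew, fig, teak, lime, sage, ivy.

lime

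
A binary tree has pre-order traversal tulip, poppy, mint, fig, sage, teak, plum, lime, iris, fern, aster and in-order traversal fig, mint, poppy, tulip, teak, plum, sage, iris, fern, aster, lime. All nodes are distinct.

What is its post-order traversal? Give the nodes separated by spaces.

The first element of pre-order is the root; it splits in-order into left and right subtrees.
Root tulip: left subtree has 3 nodes {fig, mint, poppy}, right has 7 {teak, plum, sage, iris, fern, aster, lime}.
  Root poppy: left subtree has 2 nodes {fig, mint}, right has 0 { }.
    Root mint: left subtree has 1 node {fig}, right has 0 { }.
  Root sage: left subtree has 2 nodes {teak, plum}, right has 4 {iris, fern, aster, lime}.
    Root teak: left subtree has 0 nodes { }, right has 1 {plum}.
    Root lime: left subtree has 3 nodes {iris, fern, aster}, right has 0 { }.
      Root iris: left subtree has 0 nodes { }, right has 2 {fern, aster}.
        Root fern: left subtree has 0 nodes { }, right has 1 {aster}.

fig mint poppy plum teak aster fern iris lime sage tulip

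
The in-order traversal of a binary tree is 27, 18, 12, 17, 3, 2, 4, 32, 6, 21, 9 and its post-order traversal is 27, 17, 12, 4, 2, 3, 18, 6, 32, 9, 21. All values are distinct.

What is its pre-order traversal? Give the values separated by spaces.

21 32 18 27 3 12 17 2 4 6 9

The last element of post-order is the root; it splits in-order into left and right subtrees.
Root 21: left subtree has 9 nodes {27, 18, 12, 17, 3, 2, 4, 32, 6}, right has 1 {9}.
  Root 32: left subtree has 7 nodes {27, 18, 12, 17, 3, 2, 4}, right has 1 {6}.
    Root 18: left subtree has 1 node {27}, right has 5 {12, 17, 3, 2, 4}.
      Root 3: left subtree has 2 nodes {12, 17}, right has 2 {2, 4}.
        Root 12: left subtree has 0 nodes { }, right has 1 {17}.
        Root 2: left subtree has 0 nodes { }, right has 1 {4}.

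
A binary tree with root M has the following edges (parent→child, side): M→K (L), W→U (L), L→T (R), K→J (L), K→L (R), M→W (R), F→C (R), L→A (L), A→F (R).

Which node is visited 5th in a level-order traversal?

L

Level-order visits nodes level by level from the root, left to right within each level.
Level 0: M
Level 1: K, W
Level 2: J, L, U
Level 3: A, T
Level 4: F
Level 5: C
Full level-order sequence: M, K, W, J, L, U, A, T, F, C.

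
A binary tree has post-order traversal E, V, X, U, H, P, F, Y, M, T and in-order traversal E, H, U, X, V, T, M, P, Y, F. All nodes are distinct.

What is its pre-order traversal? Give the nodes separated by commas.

T, H, E, U, X, V, M, Y, P, F

The last element of post-order is the root; it splits in-order into left and right subtrees.
Root T: left subtree has 5 nodes {E, H, U, X, V}, right has 4 {M, P, Y, F}.
  Root H: left subtree has 1 node {E}, right has 3 {U, X, V}.
    Root U: left subtree has 0 nodes { }, right has 2 {X, V}.
      Root X: left subtree has 0 nodes { }, right has 1 {V}.
  Root M: left subtree has 0 nodes { }, right has 3 {P, Y, F}.
    Root Y: left subtree has 1 node {P}, right has 1 {F}.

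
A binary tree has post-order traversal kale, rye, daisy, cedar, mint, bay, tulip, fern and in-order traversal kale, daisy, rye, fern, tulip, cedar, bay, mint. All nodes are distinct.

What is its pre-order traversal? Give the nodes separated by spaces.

The last element of post-order is the root; it splits in-order into left and right subtrees.
Root fern: left subtree has 3 nodes {kale, daisy, rye}, right has 4 {tulip, cedar, bay, mint}.
  Root daisy: left subtree has 1 node {kale}, right has 1 {rye}.
  Root tulip: left subtree has 0 nodes { }, right has 3 {cedar, bay, mint}.
    Root bay: left subtree has 1 node {cedar}, right has 1 {mint}.

fern daisy kale rye tulip bay cedar mint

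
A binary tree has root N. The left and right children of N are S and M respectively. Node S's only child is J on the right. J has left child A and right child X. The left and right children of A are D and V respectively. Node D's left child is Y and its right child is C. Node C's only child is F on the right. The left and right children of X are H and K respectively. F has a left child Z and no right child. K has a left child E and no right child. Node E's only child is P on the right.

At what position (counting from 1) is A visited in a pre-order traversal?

Pre-order visits the node, then its left subtree, then its right subtree.
Visit N.
At N: go left to S.
  Visit S.
  At S: no left child.
  At S: go right to J.
    Visit J.
    At J: go left to A.
      Visit A.
      At A: go left to D.
        Visit D.
        At D: go left to Y.
          Y is a leaf — visit Y.
        At D: go right to C.
          Visit C.
          At C: no left child.
          At C: go right to F.
            Visit F.
            At F: go left to Z.
              Z is a leaf — visit Z.
            At F: no right child.
      At A: go right to V.
        V is a leaf — visit V.
    At J: go right to X.
      Visit X.
      At X: go left to H.
        H is a leaf — visit H.
      At X: go right to K.
        Visit K.
        At K: go left to E.
          Visit E.
          At E: no left child.
          At E: go right to P.
            P is a leaf — visit P.
        At K: no right child.
At N: go right to M.
  M is a leaf — visit M.
Full pre-order sequence: N, S, J, A, D, Y, C, F, Z, V, X, H, K, E, P, M.

4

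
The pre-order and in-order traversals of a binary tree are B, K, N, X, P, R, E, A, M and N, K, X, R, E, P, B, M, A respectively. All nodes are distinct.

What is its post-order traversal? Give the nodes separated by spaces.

The first element of pre-order is the root; it splits in-order into left and right subtrees.
Root B: left subtree has 6 nodes {N, K, X, R, E, P}, right has 2 {M, A}.
  Root K: left subtree has 1 node {N}, right has 4 {X, R, E, P}.
    Root X: left subtree has 0 nodes { }, right has 3 {R, E, P}.
      Root P: left subtree has 2 nodes {R, E}, right has 0 { }.
        Root R: left subtree has 0 nodes { }, right has 1 {E}.
  Root A: left subtree has 1 node {M}, right has 0 { }.

N E R P X K M A B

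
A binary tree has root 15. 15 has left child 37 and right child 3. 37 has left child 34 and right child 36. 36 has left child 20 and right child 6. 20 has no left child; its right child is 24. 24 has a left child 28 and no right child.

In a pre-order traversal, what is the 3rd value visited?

Pre-order visits the node, then its left subtree, then its right subtree.
Visit 15.
At 15: go left to 37.
  Visit 37.
  At 37: go left to 34.
    34 is a leaf — visit 34.
  At 37: go right to 36.
    Visit 36.
    At 36: go left to 20.
      Visit 20.
      At 20: no left child.
      At 20: go right to 24.
        Visit 24.
        At 24: go left to 28.
          28 is a leaf — visit 28.
        At 24: no right child.
    At 36: go right to 6.
      6 is a leaf — visit 6.
At 15: go right to 3.
  3 is a leaf — visit 3.
Full pre-order sequence: 15, 37, 34, 36, 20, 24, 28, 6, 3.

34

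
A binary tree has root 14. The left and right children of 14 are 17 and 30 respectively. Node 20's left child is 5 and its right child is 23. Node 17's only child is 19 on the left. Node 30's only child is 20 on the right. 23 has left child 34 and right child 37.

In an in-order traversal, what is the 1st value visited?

19

In-order visits the left subtree, then the node, then the right subtree.
At 14: go left to 17.
  At 17: go left to 19.
    19 is a leaf — visit 19.
  Visit 17.
  At 17: no right child.
Visit 14.
At 14: go right to 30.
  At 30: no left child.
  Visit 30.
  At 30: go right to 20.
    At 20: go left to 5.
      5 is a leaf — visit 5.
    Visit 20.
    At 20: go right to 23.
      At 23: go left to 34.
        34 is a leaf — visit 34.
      Visit 23.
      At 23: go right to 37.
        37 is a leaf — visit 37.
Full in-order sequence: 19, 17, 14, 30, 5, 20, 34, 23, 37.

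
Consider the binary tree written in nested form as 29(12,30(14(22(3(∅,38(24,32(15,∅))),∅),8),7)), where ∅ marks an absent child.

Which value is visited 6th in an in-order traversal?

In-order visits the left subtree, then the node, then the right subtree.
At 29: go left to 12.
  12 is a leaf — visit 12.
Visit 29.
At 29: go right to 30.
  At 30: go left to 14.
    At 14: go left to 22.
      At 22: go left to 3.
        At 3: no left child.
        Visit 3.
        At 3: go right to 38.
          At 38: go left to 24.
            24 is a leaf — visit 24.
          Visit 38.
          At 38: go right to 32.
            At 32: go left to 15.
              15 is a leaf — visit 15.
            Visit 32.
            At 32: no right child.
      Visit 22.
      At 22: no right child.
    Visit 14.
    At 14: go right to 8.
      8 is a leaf — visit 8.
  Visit 30.
  At 30: go right to 7.
    7 is a leaf — visit 7.
Full in-order sequence: 12, 29, 3, 24, 38, 15, 32, 22, 14, 8, 30, 7.

15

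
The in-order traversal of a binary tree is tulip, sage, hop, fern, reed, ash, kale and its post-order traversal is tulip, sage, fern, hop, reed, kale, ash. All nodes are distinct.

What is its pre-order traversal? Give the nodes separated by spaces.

The last element of post-order is the root; it splits in-order into left and right subtrees.
Root ash: left subtree has 5 nodes {tulip, sage, hop, fern, reed}, right has 1 {kale}.
  Root reed: left subtree has 4 nodes {tulip, sage, hop, fern}, right has 0 { }.
    Root hop: left subtree has 2 nodes {tulip, sage}, right has 1 {fern}.
      Root sage: left subtree has 1 node {tulip}, right has 0 { }.

ash reed hop sage tulip fern kale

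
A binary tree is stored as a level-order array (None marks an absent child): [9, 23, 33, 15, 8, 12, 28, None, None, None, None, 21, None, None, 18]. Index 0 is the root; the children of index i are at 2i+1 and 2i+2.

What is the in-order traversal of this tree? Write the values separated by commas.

In-order visits the left subtree, then the node, then the right subtree.
At 9: go left to 23.
  At 23: go left to 15.
    15 is a leaf — visit 15.
  Visit 23.
  At 23: go right to 8.
    8 is a leaf — visit 8.
Visit 9.
At 9: go right to 33.
  At 33: go left to 12.
    At 12: go left to 21.
      21 is a leaf — visit 21.
    Visit 12.
    At 12: no right child.
  Visit 33.
  At 33: go right to 28.
    At 28: no left child.
    Visit 28.
    At 28: go right to 18.
      18 is a leaf — visit 18.

15, 23, 8, 9, 21, 12, 33, 28, 18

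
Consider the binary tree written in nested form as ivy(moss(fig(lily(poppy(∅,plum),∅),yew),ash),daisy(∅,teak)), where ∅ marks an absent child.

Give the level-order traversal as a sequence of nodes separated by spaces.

Level-order visits nodes level by level from the root, left to right within each level.
Level 0: ivy
Level 1: moss, daisy
Level 2: fig, ash, teak
Level 3: lily, yew
Level 4: poppy
Level 5: plum

ivy moss daisy fig ash teak lily yew poppy plum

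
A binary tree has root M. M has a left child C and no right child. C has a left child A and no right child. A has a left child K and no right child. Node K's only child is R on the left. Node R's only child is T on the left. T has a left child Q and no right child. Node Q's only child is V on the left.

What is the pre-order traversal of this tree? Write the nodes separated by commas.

M, C, A, K, R, T, Q, V

Pre-order visits the node, then its left subtree, then its right subtree.
Visit M.
At M: go left to C.
  Visit C.
  At C: go left to A.
    Visit A.
    At A: go left to K.
      Visit K.
      At K: go left to R.
        Visit R.
        At R: go left to T.
          Visit T.
          At T: go left to Q.
            Visit Q.
            At Q: go left to V.
              V is a leaf — visit V.
            At Q: no right child.
          At T: no right child.
        At R: no right child.
      At K: no right child.
    At A: no right child.
  At C: no right child.
At M: no right child.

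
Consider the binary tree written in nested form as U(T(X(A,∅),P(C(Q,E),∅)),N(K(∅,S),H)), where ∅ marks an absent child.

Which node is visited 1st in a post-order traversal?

A

Post-order visits the left subtree, then the right subtree, then the node.
At U: go left to T.
  At T: go left to X.
    At X: go left to A.
      A is a leaf — visit A.
    At X: no right child.
    Visit X.
  At T: go right to P.
    At P: go left to C.
      At C: go left to Q.
        Q is a leaf — visit Q.
      At C: go right to E.
        E is a leaf — visit E.
      Visit C.
    At P: no right child.
    Visit P.
  Visit T.
At U: go right to N.
  At N: go left to K.
    At K: no left child.
    At K: go right to S.
      S is a leaf — visit S.
    Visit K.
  At N: go right to H.
    H is a leaf — visit H.
  Visit N.
Visit U.
Full post-order sequence: A, X, Q, E, C, P, T, S, K, H, N, U.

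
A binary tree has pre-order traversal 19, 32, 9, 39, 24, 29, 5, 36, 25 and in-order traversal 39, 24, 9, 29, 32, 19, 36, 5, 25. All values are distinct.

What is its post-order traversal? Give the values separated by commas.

24, 39, 29, 9, 32, 36, 25, 5, 19

The first element of pre-order is the root; it splits in-order into left and right subtrees.
Root 19: left subtree has 5 nodes {39, 24, 9, 29, 32}, right has 3 {36, 5, 25}.
  Root 32: left subtree has 4 nodes {39, 24, 9, 29}, right has 0 { }.
    Root 9: left subtree has 2 nodes {39, 24}, right has 1 {29}.
      Root 39: left subtree has 0 nodes { }, right has 1 {24}.
  Root 5: left subtree has 1 node {36}, right has 1 {25}.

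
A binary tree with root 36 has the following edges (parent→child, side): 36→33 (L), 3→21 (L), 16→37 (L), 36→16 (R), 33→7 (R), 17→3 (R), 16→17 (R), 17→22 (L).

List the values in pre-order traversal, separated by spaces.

Pre-order visits the node, then its left subtree, then its right subtree.
Visit 36.
At 36: go left to 33.
  Visit 33.
  At 33: no left child.
  At 33: go right to 7.
    7 is a leaf — visit 7.
At 36: go right to 16.
  Visit 16.
  At 16: go left to 37.
    37 is a leaf — visit 37.
  At 16: go right to 17.
    Visit 17.
    At 17: go left to 22.
      22 is a leaf — visit 22.
    At 17: go right to 3.
      Visit 3.
      At 3: go left to 21.
        21 is a leaf — visit 21.
      At 3: no right child.

36 33 7 16 37 17 22 3 21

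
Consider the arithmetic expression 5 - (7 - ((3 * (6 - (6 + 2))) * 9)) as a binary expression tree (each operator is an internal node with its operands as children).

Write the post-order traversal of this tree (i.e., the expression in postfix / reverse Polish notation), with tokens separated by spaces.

Post-order on an expression tree gives postfix notation: for each operator, emit left operand, right operand, then the operator.

5 7 3 6 6 2 + - * 9 * - -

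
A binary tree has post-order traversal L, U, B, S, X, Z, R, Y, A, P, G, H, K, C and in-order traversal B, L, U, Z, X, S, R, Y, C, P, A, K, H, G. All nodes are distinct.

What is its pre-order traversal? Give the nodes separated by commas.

C, Y, R, Z, B, U, L, X, S, K, P, A, H, G

The last element of post-order is the root; it splits in-order into left and right subtrees.
Root C: left subtree has 8 nodes {B, L, U, Z, X, S, R, Y}, right has 5 {P, A, K, H, G}.
  Root Y: left subtree has 7 nodes {B, L, U, Z, X, S, R}, right has 0 { }.
    Root R: left subtree has 6 nodes {B, L, U, Z, X, S}, right has 0 { }.
      Root Z: left subtree has 3 nodes {B, L, U}, right has 2 {X, S}.
        Root B: left subtree has 0 nodes { }, right has 2 {L, U}.
          Root U: left subtree has 1 node {L}, right has 0 { }.
        Root X: left subtree has 0 nodes { }, right has 1 {S}.
  Root K: left subtree has 2 nodes {P, A}, right has 2 {H, G}.
    Root P: left subtree has 0 nodes { }, right has 1 {A}.
    Root H: left subtree has 0 nodes { }, right has 1 {G}.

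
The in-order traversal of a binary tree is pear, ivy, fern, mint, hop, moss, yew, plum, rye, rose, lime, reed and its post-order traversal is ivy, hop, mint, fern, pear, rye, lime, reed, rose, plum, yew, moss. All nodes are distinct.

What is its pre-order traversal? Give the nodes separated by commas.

The last element of post-order is the root; it splits in-order into left and right subtrees.
Root moss: left subtree has 5 nodes {pear, ivy, fern, mint, hop}, right has 6 {yew, plum, rye, rose, lime, reed}.
  Root pear: left subtree has 0 nodes { }, right has 4 {ivy, fern, mint, hop}.
    Root fern: left subtree has 1 node {ivy}, right has 2 {mint, hop}.
      Root mint: left subtree has 0 nodes { }, right has 1 {hop}.
  Root yew: left subtree has 0 nodes { }, right has 5 {plum, rye, rose, lime, reed}.
    Root plum: left subtree has 0 nodes { }, right has 4 {rye, rose, lime, reed}.
      Root rose: left subtree has 1 node {rye}, right has 2 {lime, reed}.
        Root reed: left subtree has 1 node {lime}, right has 0 { }.

moss, pear, fern, ivy, mint, hop, yew, plum, rose, rye, reed, lime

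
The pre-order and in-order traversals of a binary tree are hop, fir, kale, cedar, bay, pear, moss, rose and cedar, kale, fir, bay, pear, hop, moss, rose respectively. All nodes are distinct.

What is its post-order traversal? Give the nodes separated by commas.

The first element of pre-order is the root; it splits in-order into left and right subtrees.
Root hop: left subtree has 5 nodes {cedar, kale, fir, bay, pear}, right has 2 {moss, rose}.
  Root fir: left subtree has 2 nodes {cedar, kale}, right has 2 {bay, pear}.
    Root kale: left subtree has 1 node {cedar}, right has 0 { }.
    Root bay: left subtree has 0 nodes { }, right has 1 {pear}.
  Root moss: left subtree has 0 nodes { }, right has 1 {rose}.

cedar, kale, pear, bay, fir, rose, moss, hop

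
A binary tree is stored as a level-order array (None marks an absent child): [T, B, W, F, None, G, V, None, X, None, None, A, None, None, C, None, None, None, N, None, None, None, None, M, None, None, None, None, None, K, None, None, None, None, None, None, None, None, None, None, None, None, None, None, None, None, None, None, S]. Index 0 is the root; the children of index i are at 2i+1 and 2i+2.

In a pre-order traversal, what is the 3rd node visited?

F

Pre-order visits the node, then its left subtree, then its right subtree.
Visit T.
At T: go left to B.
  Visit B.
  At B: go left to F.
    Visit F.
    At F: no left child.
    At F: go right to X.
      Visit X.
      At X: no left child.
      At X: go right to N.
        N is a leaf — visit N.
  At B: no right child.
At T: go right to W.
  Visit W.
  At W: go left to G.
    Visit G.
    At G: go left to A.
      Visit A.
      At A: go left to M.
        Visit M.
        At M: no left child.
        At M: go right to S.
          S is a leaf — visit S.
      At A: no right child.
    At G: no right child.
  At W: go right to V.
    Visit V.
    At V: no left child.
    At V: go right to C.
      Visit C.
      At C: go left to K.
        K is a leaf — visit K.
      At C: no right child.
Full pre-order sequence: T, B, F, X, N, W, G, A, M, S, V, C, K.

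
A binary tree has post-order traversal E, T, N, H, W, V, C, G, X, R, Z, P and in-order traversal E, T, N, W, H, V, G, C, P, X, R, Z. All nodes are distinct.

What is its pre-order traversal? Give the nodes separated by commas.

The last element of post-order is the root; it splits in-order into left and right subtrees.
Root P: left subtree has 8 nodes {E, T, N, W, H, V, G, C}, right has 3 {X, R, Z}.
  Root G: left subtree has 6 nodes {E, T, N, W, H, V}, right has 1 {C}.
    Root V: left subtree has 5 nodes {E, T, N, W, H}, right has 0 { }.
      Root W: left subtree has 3 nodes {E, T, N}, right has 1 {H}.
        Root N: left subtree has 2 nodes {E, T}, right has 0 { }.
          Root T: left subtree has 1 node {E}, right has 0 { }.
  Root Z: left subtree has 2 nodes {X, R}, right has 0 { }.
    Root R: left subtree has 1 node {X}, right has 0 { }.

P, G, V, W, N, T, E, H, C, Z, R, X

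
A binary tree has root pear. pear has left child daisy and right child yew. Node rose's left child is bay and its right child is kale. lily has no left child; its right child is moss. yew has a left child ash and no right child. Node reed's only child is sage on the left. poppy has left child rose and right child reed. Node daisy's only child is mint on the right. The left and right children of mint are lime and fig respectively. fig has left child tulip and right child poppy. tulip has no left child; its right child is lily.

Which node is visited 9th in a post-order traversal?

reed

Post-order visits the left subtree, then the right subtree, then the node.
At pear: go left to daisy.
  At daisy: no left child.
  At daisy: go right to mint.
    At mint: go left to lime.
      lime is a leaf — visit lime.
    At mint: go right to fig.
      At fig: go left to tulip.
        At tulip: no left child.
        At tulip: go right to lily.
          At lily: no left child.
          At lily: go right to moss.
            moss is a leaf — visit moss.
          Visit lily.
        Visit tulip.
      At fig: go right to poppy.
        At poppy: go left to rose.
          At rose: go left to bay.
            bay is a leaf — visit bay.
          At rose: go right to kale.
            kale is a leaf — visit kale.
          Visit rose.
        At poppy: go right to reed.
          At reed: go left to sage.
            sage is a leaf — visit sage.
          At reed: no right child.
          Visit reed.
        Visit poppy.
      Visit fig.
    Visit mint.
  Visit daisy.
At pear: go right to yew.
  At yew: go left to ash.
    ash is a leaf — visit ash.
  At yew: no right child.
  Visit yew.
Visit pear.
Full post-order sequence: lime, moss, lily, tulip, bay, kale, rose, sage, reed, poppy, fig, mint, daisy, ash, yew, pear.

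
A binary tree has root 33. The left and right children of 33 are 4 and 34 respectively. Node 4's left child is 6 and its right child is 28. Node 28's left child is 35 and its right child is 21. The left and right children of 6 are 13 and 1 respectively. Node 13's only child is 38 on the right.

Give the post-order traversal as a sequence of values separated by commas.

38, 13, 1, 6, 35, 21, 28, 4, 34, 33

Post-order visits the left subtree, then the right subtree, then the node.
At 33: go left to 4.
  At 4: go left to 6.
    At 6: go left to 13.
      At 13: no left child.
      At 13: go right to 38.
        38 is a leaf — visit 38.
      Visit 13.
    At 6: go right to 1.
      1 is a leaf — visit 1.
    Visit 6.
  At 4: go right to 28.
    At 28: go left to 35.
      35 is a leaf — visit 35.
    At 28: go right to 21.
      21 is a leaf — visit 21.
    Visit 28.
  Visit 4.
At 33: go right to 34.
  34 is a leaf — visit 34.
Visit 33.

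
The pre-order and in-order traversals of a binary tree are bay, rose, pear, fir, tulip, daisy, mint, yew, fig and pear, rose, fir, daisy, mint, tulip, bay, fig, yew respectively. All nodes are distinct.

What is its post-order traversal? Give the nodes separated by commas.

pear, mint, daisy, tulip, fir, rose, fig, yew, bay

The first element of pre-order is the root; it splits in-order into left and right subtrees.
Root bay: left subtree has 6 nodes {pear, rose, fir, daisy, mint, tulip}, right has 2 {fig, yew}.
  Root rose: left subtree has 1 node {pear}, right has 4 {fir, daisy, mint, tulip}.
    Root fir: left subtree has 0 nodes { }, right has 3 {daisy, mint, tulip}.
      Root tulip: left subtree has 2 nodes {daisy, mint}, right has 0 { }.
        Root daisy: left subtree has 0 nodes { }, right has 1 {mint}.
  Root yew: left subtree has 1 node {fig}, right has 0 { }.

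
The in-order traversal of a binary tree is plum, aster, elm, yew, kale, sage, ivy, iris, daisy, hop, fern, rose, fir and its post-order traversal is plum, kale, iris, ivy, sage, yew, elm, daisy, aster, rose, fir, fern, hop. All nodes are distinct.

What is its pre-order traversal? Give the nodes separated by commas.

The last element of post-order is the root; it splits in-order into left and right subtrees.
Root hop: left subtree has 9 nodes {plum, aster, elm, yew, kale, sage, ivy, iris, daisy}, right has 3 {fern, rose, fir}.
  Root aster: left subtree has 1 node {plum}, right has 7 {elm, yew, kale, sage, ivy, iris, daisy}.
    Root daisy: left subtree has 6 nodes {elm, yew, kale, sage, ivy, iris}, right has 0 { }.
      Root elm: left subtree has 0 nodes { }, right has 5 {yew, kale, sage, ivy, iris}.
        Root yew: left subtree has 0 nodes { }, right has 4 {kale, sage, ivy, iris}.
          Root sage: left subtree has 1 node {kale}, right has 2 {ivy, iris}.
            Root ivy: left subtree has 0 nodes { }, right has 1 {iris}.
  Root fern: left subtree has 0 nodes { }, right has 2 {rose, fir}.
    Root fir: left subtree has 1 node {rose}, right has 0 { }.

hop, aster, plum, daisy, elm, yew, sage, kale, ivy, iris, fern, fir, rose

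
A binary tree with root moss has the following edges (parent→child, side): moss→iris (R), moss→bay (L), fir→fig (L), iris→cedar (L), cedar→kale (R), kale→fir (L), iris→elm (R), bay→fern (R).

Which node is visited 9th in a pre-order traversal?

Pre-order visits the node, then its left subtree, then its right subtree.
Visit moss.
At moss: go left to bay.
  Visit bay.
  At bay: no left child.
  At bay: go right to fern.
    fern is a leaf — visit fern.
At moss: go right to iris.
  Visit iris.
  At iris: go left to cedar.
    Visit cedar.
    At cedar: no left child.
    At cedar: go right to kale.
      Visit kale.
      At kale: go left to fir.
        Visit fir.
        At fir: go left to fig.
          fig is a leaf — visit fig.
        At fir: no right child.
      At kale: no right child.
  At iris: go right to elm.
    elm is a leaf — visit elm.
Full pre-order sequence: moss, bay, fern, iris, cedar, kale, fir, fig, elm.

elm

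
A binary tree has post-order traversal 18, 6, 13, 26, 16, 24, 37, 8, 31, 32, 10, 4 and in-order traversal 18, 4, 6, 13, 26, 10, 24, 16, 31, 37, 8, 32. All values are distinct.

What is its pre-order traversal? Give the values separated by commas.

4, 18, 10, 26, 13, 6, 32, 31, 24, 16, 8, 37

The last element of post-order is the root; it splits in-order into left and right subtrees.
Root 4: left subtree has 1 node {18}, right has 10 {6, 13, 26, 10, 24, 16, 31, 37, 8, 32}.
  Root 10: left subtree has 3 nodes {6, 13, 26}, right has 6 {24, 16, 31, 37, 8, 32}.
    Root 26: left subtree has 2 nodes {6, 13}, right has 0 { }.
      Root 13: left subtree has 1 node {6}, right has 0 { }.
    Root 32: left subtree has 5 nodes {24, 16, 31, 37, 8}, right has 0 { }.
      Root 31: left subtree has 2 nodes {24, 16}, right has 2 {37, 8}.
        Root 24: left subtree has 0 nodes { }, right has 1 {16}.
        Root 8: left subtree has 1 node {37}, right has 0 { }.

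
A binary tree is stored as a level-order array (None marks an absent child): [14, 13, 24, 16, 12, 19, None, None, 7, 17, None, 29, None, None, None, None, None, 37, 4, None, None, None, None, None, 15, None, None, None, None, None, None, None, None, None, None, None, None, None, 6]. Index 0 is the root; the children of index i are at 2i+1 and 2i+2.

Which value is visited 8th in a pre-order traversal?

12

Pre-order visits the node, then its left subtree, then its right subtree.
Visit 14.
At 14: go left to 13.
  Visit 13.
  At 13: go left to 16.
    Visit 16.
    At 16: no left child.
    At 16: go right to 7.
      Visit 7.
      At 7: go left to 37.
        37 is a leaf — visit 37.
      At 7: go right to 4.
        Visit 4.
        At 4: no left child.
        At 4: go right to 6.
          6 is a leaf — visit 6.
  At 13: go right to 12.
    Visit 12.
    At 12: go left to 17.
      17 is a leaf — visit 17.
    At 12: no right child.
At 14: go right to 24.
  Visit 24.
  At 24: go left to 19.
    Visit 19.
    At 19: go left to 29.
      Visit 29.
      At 29: no left child.
      At 29: go right to 15.
        15 is a leaf — visit 15.
    At 19: no right child.
  At 24: no right child.
Full pre-order sequence: 14, 13, 16, 7, 37, 4, 6, 12, 17, 24, 19, 29, 15.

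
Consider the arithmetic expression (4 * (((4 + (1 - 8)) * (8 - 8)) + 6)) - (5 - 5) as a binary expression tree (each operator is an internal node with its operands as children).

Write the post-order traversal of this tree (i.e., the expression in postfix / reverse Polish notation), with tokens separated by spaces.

Post-order on an expression tree gives postfix notation: for each operator, emit left operand, right operand, then the operator.

4 4 1 8 - + 8 8 - * 6 + * 5 5 - -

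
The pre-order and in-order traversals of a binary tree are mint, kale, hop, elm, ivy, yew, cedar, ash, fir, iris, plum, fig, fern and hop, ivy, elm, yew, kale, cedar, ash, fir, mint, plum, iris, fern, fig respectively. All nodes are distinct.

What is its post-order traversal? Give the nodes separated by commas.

ivy, yew, elm, hop, fir, ash, cedar, kale, plum, fern, fig, iris, mint

The first element of pre-order is the root; it splits in-order into left and right subtrees.
Root mint: left subtree has 8 nodes {hop, ivy, elm, yew, kale, cedar, ash, fir}, right has 4 {plum, iris, fern, fig}.
  Root kale: left subtree has 4 nodes {hop, ivy, elm, yew}, right has 3 {cedar, ash, fir}.
    Root hop: left subtree has 0 nodes { }, right has 3 {ivy, elm, yew}.
      Root elm: left subtree has 1 node {ivy}, right has 1 {yew}.
    Root cedar: left subtree has 0 nodes { }, right has 2 {ash, fir}.
      Root ash: left subtree has 0 nodes { }, right has 1 {fir}.
  Root iris: left subtree has 1 node {plum}, right has 2 {fern, fig}.
    Root fig: left subtree has 1 node {fern}, right has 0 { }.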